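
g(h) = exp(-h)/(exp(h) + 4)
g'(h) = -exp(-h)/(exp(h) + 4) - 1/(exp(h) + 4)^2 = 2*(-exp(h) - 2)*exp(-h)/(exp(2*h) + 8*exp(h) + 16)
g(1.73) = 0.02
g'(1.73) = -0.03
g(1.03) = 0.05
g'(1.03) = -0.07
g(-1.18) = 0.76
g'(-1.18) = -0.81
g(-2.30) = 2.43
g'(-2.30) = -2.49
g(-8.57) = 1317.72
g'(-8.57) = -1317.78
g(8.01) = 0.00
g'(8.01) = -0.00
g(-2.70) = 3.66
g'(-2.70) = -3.72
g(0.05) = 0.19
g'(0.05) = -0.23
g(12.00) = 0.00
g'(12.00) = 0.00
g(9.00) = 0.00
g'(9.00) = 0.00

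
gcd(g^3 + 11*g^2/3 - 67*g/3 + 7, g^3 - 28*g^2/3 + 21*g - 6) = g^2 - 10*g/3 + 1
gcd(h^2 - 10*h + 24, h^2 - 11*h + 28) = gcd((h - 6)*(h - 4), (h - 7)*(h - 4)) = h - 4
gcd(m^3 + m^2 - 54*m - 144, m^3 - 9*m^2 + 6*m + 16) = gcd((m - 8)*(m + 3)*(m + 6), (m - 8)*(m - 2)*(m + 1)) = m - 8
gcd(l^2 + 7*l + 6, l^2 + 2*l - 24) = l + 6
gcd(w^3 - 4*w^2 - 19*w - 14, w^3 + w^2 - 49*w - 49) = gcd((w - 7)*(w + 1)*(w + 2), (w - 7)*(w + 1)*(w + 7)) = w^2 - 6*w - 7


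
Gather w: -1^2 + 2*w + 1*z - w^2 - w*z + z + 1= -w^2 + w*(2 - z) + 2*z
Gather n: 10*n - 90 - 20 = 10*n - 110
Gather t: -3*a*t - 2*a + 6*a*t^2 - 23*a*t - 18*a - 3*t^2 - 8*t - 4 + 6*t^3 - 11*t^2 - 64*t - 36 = -20*a + 6*t^3 + t^2*(6*a - 14) + t*(-26*a - 72) - 40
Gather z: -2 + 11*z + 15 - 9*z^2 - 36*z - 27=-9*z^2 - 25*z - 14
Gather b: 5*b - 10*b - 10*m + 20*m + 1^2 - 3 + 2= -5*b + 10*m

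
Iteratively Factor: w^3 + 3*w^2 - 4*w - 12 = (w + 2)*(w^2 + w - 6) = (w - 2)*(w + 2)*(w + 3)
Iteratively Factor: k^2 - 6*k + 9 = (k - 3)*(k - 3)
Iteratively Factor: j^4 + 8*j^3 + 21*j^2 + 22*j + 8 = (j + 4)*(j^3 + 4*j^2 + 5*j + 2) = (j + 2)*(j + 4)*(j^2 + 2*j + 1) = (j + 1)*(j + 2)*(j + 4)*(j + 1)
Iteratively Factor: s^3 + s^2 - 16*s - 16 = (s + 4)*(s^2 - 3*s - 4) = (s + 1)*(s + 4)*(s - 4)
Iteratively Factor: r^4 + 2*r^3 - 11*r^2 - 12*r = (r + 4)*(r^3 - 2*r^2 - 3*r) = (r - 3)*(r + 4)*(r^2 + r) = r*(r - 3)*(r + 4)*(r + 1)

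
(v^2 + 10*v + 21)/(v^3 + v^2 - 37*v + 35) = (v + 3)/(v^2 - 6*v + 5)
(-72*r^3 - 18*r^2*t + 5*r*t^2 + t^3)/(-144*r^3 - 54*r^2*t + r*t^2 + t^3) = (4*r - t)/(8*r - t)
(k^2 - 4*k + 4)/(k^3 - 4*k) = (k - 2)/(k*(k + 2))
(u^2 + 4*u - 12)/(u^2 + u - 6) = (u + 6)/(u + 3)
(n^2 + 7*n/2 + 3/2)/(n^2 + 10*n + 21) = (n + 1/2)/(n + 7)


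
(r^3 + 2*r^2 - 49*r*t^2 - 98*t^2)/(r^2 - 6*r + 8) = (r^3 + 2*r^2 - 49*r*t^2 - 98*t^2)/(r^2 - 6*r + 8)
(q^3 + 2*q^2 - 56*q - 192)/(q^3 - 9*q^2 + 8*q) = (q^2 + 10*q + 24)/(q*(q - 1))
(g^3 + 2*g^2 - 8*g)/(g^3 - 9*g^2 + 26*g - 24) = g*(g + 4)/(g^2 - 7*g + 12)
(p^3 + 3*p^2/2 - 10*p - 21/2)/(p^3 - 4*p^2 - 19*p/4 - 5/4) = 2*(-2*p^3 - 3*p^2 + 20*p + 21)/(-4*p^3 + 16*p^2 + 19*p + 5)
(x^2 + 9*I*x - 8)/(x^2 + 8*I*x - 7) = (x + 8*I)/(x + 7*I)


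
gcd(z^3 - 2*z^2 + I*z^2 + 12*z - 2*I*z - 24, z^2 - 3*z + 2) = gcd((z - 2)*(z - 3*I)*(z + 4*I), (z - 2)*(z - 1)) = z - 2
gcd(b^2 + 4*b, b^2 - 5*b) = b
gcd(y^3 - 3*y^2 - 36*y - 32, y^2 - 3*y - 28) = y + 4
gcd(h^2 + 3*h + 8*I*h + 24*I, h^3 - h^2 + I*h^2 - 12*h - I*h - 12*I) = h + 3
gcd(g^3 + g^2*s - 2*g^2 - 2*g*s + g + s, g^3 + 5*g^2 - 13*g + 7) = g^2 - 2*g + 1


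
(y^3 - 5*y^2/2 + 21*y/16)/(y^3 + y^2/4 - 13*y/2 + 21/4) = y*(4*y - 3)/(4*(y^2 + 2*y - 3))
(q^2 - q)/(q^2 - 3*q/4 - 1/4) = 4*q/(4*q + 1)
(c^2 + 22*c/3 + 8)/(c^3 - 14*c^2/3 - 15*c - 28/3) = (c + 6)/(c^2 - 6*c - 7)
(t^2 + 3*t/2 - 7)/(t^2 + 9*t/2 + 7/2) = (t - 2)/(t + 1)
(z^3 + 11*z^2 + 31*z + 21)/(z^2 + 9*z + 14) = (z^2 + 4*z + 3)/(z + 2)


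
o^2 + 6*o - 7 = (o - 1)*(o + 7)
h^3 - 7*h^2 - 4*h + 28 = (h - 7)*(h - 2)*(h + 2)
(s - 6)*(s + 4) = s^2 - 2*s - 24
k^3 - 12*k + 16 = (k - 2)^2*(k + 4)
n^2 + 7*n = n*(n + 7)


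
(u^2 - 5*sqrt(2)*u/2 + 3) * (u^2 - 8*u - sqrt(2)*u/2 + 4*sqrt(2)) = u^4 - 8*u^3 - 3*sqrt(2)*u^3 + 11*u^2/2 + 24*sqrt(2)*u^2 - 44*u - 3*sqrt(2)*u/2 + 12*sqrt(2)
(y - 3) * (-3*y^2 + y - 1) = -3*y^3 + 10*y^2 - 4*y + 3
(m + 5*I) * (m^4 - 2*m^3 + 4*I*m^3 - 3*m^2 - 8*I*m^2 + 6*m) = m^5 - 2*m^4 + 9*I*m^4 - 23*m^3 - 18*I*m^3 + 46*m^2 - 15*I*m^2 + 30*I*m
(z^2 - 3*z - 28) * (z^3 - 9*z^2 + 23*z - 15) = z^5 - 12*z^4 + 22*z^3 + 168*z^2 - 599*z + 420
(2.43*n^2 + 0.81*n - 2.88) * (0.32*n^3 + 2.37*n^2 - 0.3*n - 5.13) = 0.7776*n^5 + 6.0183*n^4 + 0.2691*n^3 - 19.5345*n^2 - 3.2913*n + 14.7744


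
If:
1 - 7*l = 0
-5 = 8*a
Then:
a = -5/8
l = 1/7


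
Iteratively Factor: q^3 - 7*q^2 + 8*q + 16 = (q + 1)*(q^2 - 8*q + 16) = (q - 4)*(q + 1)*(q - 4)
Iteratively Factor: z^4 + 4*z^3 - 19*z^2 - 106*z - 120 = (z + 4)*(z^3 - 19*z - 30) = (z + 2)*(z + 4)*(z^2 - 2*z - 15) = (z + 2)*(z + 3)*(z + 4)*(z - 5)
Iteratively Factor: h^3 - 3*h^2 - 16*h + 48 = (h + 4)*(h^2 - 7*h + 12) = (h - 4)*(h + 4)*(h - 3)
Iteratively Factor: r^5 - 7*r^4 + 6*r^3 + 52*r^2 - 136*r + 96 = (r - 2)*(r^4 - 5*r^3 - 4*r^2 + 44*r - 48) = (r - 4)*(r - 2)*(r^3 - r^2 - 8*r + 12) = (r - 4)*(r - 2)^2*(r^2 + r - 6) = (r - 4)*(r - 2)^2*(r + 3)*(r - 2)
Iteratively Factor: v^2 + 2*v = (v + 2)*(v)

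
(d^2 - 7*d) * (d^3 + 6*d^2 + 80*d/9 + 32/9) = d^5 - d^4 - 298*d^3/9 - 176*d^2/3 - 224*d/9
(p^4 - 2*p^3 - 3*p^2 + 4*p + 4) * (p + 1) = p^5 - p^4 - 5*p^3 + p^2 + 8*p + 4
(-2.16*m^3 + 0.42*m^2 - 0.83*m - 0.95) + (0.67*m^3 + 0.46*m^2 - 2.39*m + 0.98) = -1.49*m^3 + 0.88*m^2 - 3.22*m + 0.03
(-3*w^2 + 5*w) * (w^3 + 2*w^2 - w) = -3*w^5 - w^4 + 13*w^3 - 5*w^2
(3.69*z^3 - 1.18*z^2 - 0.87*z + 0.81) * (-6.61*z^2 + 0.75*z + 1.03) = -24.3909*z^5 + 10.5673*z^4 + 8.6664*z^3 - 7.222*z^2 - 0.2886*z + 0.8343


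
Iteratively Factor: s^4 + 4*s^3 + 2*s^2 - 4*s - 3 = (s + 3)*(s^3 + s^2 - s - 1) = (s + 1)*(s + 3)*(s^2 - 1) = (s - 1)*(s + 1)*(s + 3)*(s + 1)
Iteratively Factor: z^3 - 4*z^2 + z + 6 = (z + 1)*(z^2 - 5*z + 6) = (z - 2)*(z + 1)*(z - 3)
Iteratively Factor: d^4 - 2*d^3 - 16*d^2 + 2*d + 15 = (d + 3)*(d^3 - 5*d^2 - d + 5) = (d - 5)*(d + 3)*(d^2 - 1) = (d - 5)*(d + 1)*(d + 3)*(d - 1)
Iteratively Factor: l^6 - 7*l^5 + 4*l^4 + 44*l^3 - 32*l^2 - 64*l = (l - 4)*(l^5 - 3*l^4 - 8*l^3 + 12*l^2 + 16*l) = l*(l - 4)*(l^4 - 3*l^3 - 8*l^2 + 12*l + 16) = l*(l - 4)*(l + 2)*(l^3 - 5*l^2 + 2*l + 8) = l*(l - 4)^2*(l + 2)*(l^2 - l - 2) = l*(l - 4)^2*(l + 1)*(l + 2)*(l - 2)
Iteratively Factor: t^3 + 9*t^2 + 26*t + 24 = (t + 2)*(t^2 + 7*t + 12) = (t + 2)*(t + 3)*(t + 4)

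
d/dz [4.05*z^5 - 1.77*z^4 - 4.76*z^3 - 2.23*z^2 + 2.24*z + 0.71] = 20.25*z^4 - 7.08*z^3 - 14.28*z^2 - 4.46*z + 2.24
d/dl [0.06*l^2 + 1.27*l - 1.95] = 0.12*l + 1.27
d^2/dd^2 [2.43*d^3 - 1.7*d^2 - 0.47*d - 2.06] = 14.58*d - 3.4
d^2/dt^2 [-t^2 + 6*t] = -2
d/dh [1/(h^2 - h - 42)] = (1 - 2*h)/(-h^2 + h + 42)^2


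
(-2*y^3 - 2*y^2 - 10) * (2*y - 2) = -4*y^4 + 4*y^2 - 20*y + 20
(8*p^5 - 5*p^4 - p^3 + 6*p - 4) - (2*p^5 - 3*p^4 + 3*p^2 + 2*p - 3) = 6*p^5 - 2*p^4 - p^3 - 3*p^2 + 4*p - 1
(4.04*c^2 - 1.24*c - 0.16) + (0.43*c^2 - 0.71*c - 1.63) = 4.47*c^2 - 1.95*c - 1.79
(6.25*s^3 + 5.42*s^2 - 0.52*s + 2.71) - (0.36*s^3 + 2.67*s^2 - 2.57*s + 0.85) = 5.89*s^3 + 2.75*s^2 + 2.05*s + 1.86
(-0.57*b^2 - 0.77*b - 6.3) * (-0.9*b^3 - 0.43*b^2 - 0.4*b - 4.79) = 0.513*b^5 + 0.9381*b^4 + 6.2291*b^3 + 5.7473*b^2 + 6.2083*b + 30.177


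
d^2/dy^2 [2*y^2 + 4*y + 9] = 4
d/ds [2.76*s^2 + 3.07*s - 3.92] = 5.52*s + 3.07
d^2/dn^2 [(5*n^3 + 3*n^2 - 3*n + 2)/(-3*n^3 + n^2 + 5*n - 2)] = 12*(-7*n^6 - 24*n^5 - 15*n^4 + 17*n^3 + 18*n^2 - 6*n - 6)/(27*n^9 - 27*n^8 - 126*n^7 + 143*n^6 + 174*n^5 - 249*n^4 - 29*n^3 + 138*n^2 - 60*n + 8)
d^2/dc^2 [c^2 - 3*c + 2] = 2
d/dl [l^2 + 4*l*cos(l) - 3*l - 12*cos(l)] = -4*l*sin(l) + 2*l + 12*sin(l) + 4*cos(l) - 3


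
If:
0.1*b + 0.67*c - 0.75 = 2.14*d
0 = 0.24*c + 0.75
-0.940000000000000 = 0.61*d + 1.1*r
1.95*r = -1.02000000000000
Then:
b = 15.65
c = -3.12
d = -0.60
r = -0.52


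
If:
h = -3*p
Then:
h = -3*p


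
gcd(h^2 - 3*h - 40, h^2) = 1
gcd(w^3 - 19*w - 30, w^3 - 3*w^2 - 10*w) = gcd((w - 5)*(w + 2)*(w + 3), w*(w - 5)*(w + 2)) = w^2 - 3*w - 10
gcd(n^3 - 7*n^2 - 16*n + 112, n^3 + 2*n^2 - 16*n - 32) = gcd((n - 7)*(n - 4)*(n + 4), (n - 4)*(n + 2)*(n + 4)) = n^2 - 16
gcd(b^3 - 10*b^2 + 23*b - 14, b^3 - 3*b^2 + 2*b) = b^2 - 3*b + 2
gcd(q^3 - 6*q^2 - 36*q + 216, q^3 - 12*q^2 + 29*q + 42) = q - 6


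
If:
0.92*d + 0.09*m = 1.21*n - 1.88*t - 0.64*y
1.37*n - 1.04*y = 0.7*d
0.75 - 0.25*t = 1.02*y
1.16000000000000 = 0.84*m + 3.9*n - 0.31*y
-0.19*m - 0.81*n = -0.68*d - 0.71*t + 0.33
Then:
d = 0.73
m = -2.59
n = 0.91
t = 0.11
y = 0.71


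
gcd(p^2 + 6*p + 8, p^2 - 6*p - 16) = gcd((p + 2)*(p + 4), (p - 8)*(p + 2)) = p + 2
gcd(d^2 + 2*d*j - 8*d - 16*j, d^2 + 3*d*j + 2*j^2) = d + 2*j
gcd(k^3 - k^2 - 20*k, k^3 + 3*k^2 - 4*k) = k^2 + 4*k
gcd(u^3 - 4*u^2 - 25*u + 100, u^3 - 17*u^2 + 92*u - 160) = u^2 - 9*u + 20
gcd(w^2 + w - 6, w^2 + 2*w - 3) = w + 3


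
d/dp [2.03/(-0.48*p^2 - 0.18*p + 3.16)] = (1.9488*p + 0.3654)/(0.48*p^2 + 0.18*p - 3.16)^2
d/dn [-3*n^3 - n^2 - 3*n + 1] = -9*n^2 - 2*n - 3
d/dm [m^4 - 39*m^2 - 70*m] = 4*m^3 - 78*m - 70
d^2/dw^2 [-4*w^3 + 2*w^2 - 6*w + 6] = 4 - 24*w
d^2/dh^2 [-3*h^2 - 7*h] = -6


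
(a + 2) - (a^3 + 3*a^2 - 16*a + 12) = -a^3 - 3*a^2 + 17*a - 10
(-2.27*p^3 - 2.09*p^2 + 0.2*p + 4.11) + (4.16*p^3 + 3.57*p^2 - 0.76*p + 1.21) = 1.89*p^3 + 1.48*p^2 - 0.56*p + 5.32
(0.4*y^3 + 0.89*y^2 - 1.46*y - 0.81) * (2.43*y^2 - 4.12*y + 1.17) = 0.972*y^5 + 0.5147*y^4 - 6.7466*y^3 + 5.0882*y^2 + 1.629*y - 0.9477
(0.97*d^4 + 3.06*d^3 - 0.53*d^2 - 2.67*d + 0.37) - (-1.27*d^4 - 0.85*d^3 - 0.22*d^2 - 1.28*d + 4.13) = 2.24*d^4 + 3.91*d^3 - 0.31*d^2 - 1.39*d - 3.76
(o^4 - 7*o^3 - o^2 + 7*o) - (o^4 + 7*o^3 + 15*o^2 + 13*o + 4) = -14*o^3 - 16*o^2 - 6*o - 4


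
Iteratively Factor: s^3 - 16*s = (s)*(s^2 - 16) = s*(s - 4)*(s + 4)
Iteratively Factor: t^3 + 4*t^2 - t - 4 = (t + 1)*(t^2 + 3*t - 4) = (t - 1)*(t + 1)*(t + 4)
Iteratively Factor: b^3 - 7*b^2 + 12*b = (b)*(b^2 - 7*b + 12) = b*(b - 4)*(b - 3)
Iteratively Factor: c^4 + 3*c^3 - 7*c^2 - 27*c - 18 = (c + 2)*(c^3 + c^2 - 9*c - 9) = (c + 1)*(c + 2)*(c^2 - 9) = (c + 1)*(c + 2)*(c + 3)*(c - 3)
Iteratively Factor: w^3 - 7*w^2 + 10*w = (w - 2)*(w^2 - 5*w) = w*(w - 2)*(w - 5)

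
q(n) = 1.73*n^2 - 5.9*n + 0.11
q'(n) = 3.46*n - 5.9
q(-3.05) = 34.20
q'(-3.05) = -16.45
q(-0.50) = 3.49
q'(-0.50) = -7.63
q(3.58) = 1.16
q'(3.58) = 6.49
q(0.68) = -3.10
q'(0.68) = -3.55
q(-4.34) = 58.30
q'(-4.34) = -20.92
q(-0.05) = 0.41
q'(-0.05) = -6.07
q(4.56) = 9.18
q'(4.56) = 9.88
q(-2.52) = 25.96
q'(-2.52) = -14.62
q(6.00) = 26.99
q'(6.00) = 14.86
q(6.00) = 26.99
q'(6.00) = 14.86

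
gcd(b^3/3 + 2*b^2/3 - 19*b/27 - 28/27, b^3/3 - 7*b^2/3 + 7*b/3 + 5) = b + 1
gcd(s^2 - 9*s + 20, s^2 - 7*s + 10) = s - 5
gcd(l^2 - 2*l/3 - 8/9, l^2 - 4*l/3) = l - 4/3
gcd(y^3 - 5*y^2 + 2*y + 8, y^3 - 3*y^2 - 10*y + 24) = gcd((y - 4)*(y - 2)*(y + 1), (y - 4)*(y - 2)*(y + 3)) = y^2 - 6*y + 8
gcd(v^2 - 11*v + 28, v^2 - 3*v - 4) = v - 4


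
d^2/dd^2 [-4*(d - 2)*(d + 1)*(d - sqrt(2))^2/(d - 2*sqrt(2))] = 8*(-3*d^4 + d^3 + 18*sqrt(2)*d^3 - 72*d^2 - 6*sqrt(2)*d^2 + 24*d + 48*sqrt(2)*d - 12*sqrt(2) - 12)/(d^3 - 6*sqrt(2)*d^2 + 24*d - 16*sqrt(2))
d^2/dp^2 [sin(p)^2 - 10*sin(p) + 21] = 10*sin(p) + 2*cos(2*p)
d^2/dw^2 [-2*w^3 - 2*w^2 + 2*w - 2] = -12*w - 4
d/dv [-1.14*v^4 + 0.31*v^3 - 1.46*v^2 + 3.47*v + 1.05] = -4.56*v^3 + 0.93*v^2 - 2.92*v + 3.47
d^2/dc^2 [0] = 0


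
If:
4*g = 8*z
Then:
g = 2*z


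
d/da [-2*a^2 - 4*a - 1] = -4*a - 4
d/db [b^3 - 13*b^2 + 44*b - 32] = 3*b^2 - 26*b + 44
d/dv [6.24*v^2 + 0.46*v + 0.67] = 12.48*v + 0.46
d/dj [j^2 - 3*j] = 2*j - 3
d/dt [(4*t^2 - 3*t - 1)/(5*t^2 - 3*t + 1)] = 3*(t^2 + 6*t - 2)/(25*t^4 - 30*t^3 + 19*t^2 - 6*t + 1)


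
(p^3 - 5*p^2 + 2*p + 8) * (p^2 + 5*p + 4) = p^5 - 19*p^3 - 2*p^2 + 48*p + 32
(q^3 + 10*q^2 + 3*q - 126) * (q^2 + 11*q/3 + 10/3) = q^5 + 41*q^4/3 + 43*q^3 - 245*q^2/3 - 452*q - 420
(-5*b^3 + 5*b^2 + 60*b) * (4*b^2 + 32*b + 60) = -20*b^5 - 140*b^4 + 100*b^3 + 2220*b^2 + 3600*b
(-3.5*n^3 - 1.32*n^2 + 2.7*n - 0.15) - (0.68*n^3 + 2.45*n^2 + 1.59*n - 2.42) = -4.18*n^3 - 3.77*n^2 + 1.11*n + 2.27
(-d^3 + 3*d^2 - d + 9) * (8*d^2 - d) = -8*d^5 + 25*d^4 - 11*d^3 + 73*d^2 - 9*d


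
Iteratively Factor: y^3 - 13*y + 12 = (y - 1)*(y^2 + y - 12) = (y - 3)*(y - 1)*(y + 4)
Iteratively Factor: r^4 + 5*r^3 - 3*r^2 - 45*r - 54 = (r + 2)*(r^3 + 3*r^2 - 9*r - 27) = (r + 2)*(r + 3)*(r^2 - 9) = (r + 2)*(r + 3)^2*(r - 3)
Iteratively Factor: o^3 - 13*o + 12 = (o - 1)*(o^2 + o - 12) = (o - 1)*(o + 4)*(o - 3)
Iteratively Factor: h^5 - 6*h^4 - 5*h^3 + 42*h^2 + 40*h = (h)*(h^4 - 6*h^3 - 5*h^2 + 42*h + 40) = h*(h + 2)*(h^3 - 8*h^2 + 11*h + 20) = h*(h - 5)*(h + 2)*(h^2 - 3*h - 4) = h*(h - 5)*(h - 4)*(h + 2)*(h + 1)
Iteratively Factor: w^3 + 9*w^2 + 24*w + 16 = (w + 1)*(w^2 + 8*w + 16) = (w + 1)*(w + 4)*(w + 4)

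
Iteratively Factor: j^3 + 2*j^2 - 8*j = (j + 4)*(j^2 - 2*j) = (j - 2)*(j + 4)*(j)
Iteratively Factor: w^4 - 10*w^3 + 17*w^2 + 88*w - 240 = (w + 3)*(w^3 - 13*w^2 + 56*w - 80) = (w - 5)*(w + 3)*(w^2 - 8*w + 16) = (w - 5)*(w - 4)*(w + 3)*(w - 4)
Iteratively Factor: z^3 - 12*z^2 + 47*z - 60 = (z - 4)*(z^2 - 8*z + 15) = (z - 5)*(z - 4)*(z - 3)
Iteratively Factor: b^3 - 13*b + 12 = (b + 4)*(b^2 - 4*b + 3) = (b - 3)*(b + 4)*(b - 1)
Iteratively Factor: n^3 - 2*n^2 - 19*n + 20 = (n - 5)*(n^2 + 3*n - 4) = (n - 5)*(n + 4)*(n - 1)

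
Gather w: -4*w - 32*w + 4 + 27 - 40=-36*w - 9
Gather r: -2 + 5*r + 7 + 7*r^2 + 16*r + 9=7*r^2 + 21*r + 14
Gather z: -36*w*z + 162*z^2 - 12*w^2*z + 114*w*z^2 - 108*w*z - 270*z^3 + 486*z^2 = -270*z^3 + z^2*(114*w + 648) + z*(-12*w^2 - 144*w)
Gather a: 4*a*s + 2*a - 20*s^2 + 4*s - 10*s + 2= a*(4*s + 2) - 20*s^2 - 6*s + 2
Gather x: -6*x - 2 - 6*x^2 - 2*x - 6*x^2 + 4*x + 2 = -12*x^2 - 4*x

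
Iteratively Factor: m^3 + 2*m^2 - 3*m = (m + 3)*(m^2 - m) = (m - 1)*(m + 3)*(m)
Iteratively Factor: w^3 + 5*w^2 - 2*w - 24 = (w + 4)*(w^2 + w - 6) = (w - 2)*(w + 4)*(w + 3)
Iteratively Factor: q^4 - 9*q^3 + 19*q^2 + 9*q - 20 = (q - 4)*(q^3 - 5*q^2 - q + 5) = (q - 5)*(q - 4)*(q^2 - 1) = (q - 5)*(q - 4)*(q + 1)*(q - 1)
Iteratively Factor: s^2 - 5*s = (s - 5)*(s)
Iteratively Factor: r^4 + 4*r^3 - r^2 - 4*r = (r)*(r^3 + 4*r^2 - r - 4) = r*(r - 1)*(r^2 + 5*r + 4) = r*(r - 1)*(r + 4)*(r + 1)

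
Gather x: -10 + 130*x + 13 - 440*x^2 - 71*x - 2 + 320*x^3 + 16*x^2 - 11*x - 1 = 320*x^3 - 424*x^2 + 48*x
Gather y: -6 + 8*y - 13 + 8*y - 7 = 16*y - 26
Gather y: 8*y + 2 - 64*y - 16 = -56*y - 14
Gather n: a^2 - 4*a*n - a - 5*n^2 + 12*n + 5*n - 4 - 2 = a^2 - a - 5*n^2 + n*(17 - 4*a) - 6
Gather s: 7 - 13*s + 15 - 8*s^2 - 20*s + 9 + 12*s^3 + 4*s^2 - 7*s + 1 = 12*s^3 - 4*s^2 - 40*s + 32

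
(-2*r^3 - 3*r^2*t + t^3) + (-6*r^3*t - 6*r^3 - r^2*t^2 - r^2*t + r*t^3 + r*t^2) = -6*r^3*t - 8*r^3 - r^2*t^2 - 4*r^2*t + r*t^3 + r*t^2 + t^3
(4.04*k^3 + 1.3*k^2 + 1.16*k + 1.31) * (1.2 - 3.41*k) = -13.7764*k^4 + 0.414999999999999*k^3 - 2.3956*k^2 - 3.0751*k + 1.572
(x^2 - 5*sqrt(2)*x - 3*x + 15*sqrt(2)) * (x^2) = x^4 - 5*sqrt(2)*x^3 - 3*x^3 + 15*sqrt(2)*x^2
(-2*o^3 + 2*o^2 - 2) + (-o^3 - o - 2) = -3*o^3 + 2*o^2 - o - 4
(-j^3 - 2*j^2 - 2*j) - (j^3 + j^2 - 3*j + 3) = -2*j^3 - 3*j^2 + j - 3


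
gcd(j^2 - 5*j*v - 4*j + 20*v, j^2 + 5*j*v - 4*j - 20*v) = j - 4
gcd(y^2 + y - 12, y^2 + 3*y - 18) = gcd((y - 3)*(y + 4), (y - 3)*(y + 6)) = y - 3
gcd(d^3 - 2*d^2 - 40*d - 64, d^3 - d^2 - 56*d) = d - 8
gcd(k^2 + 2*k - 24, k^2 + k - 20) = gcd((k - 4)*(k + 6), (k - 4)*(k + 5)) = k - 4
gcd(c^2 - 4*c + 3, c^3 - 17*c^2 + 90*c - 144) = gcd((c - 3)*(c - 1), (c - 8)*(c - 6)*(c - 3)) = c - 3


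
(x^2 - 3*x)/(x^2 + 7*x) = (x - 3)/(x + 7)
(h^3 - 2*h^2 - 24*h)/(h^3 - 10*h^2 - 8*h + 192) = h/(h - 8)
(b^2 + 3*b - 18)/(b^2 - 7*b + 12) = (b + 6)/(b - 4)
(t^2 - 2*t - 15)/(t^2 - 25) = (t + 3)/(t + 5)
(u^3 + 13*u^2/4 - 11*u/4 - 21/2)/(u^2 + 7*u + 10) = (4*u^2 + 5*u - 21)/(4*(u + 5))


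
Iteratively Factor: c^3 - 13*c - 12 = (c + 1)*(c^2 - c - 12) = (c - 4)*(c + 1)*(c + 3)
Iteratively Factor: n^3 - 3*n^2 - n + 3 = (n - 1)*(n^2 - 2*n - 3) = (n - 1)*(n + 1)*(n - 3)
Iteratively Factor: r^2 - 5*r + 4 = (r - 4)*(r - 1)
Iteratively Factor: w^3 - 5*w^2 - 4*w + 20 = (w - 2)*(w^2 - 3*w - 10) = (w - 2)*(w + 2)*(w - 5)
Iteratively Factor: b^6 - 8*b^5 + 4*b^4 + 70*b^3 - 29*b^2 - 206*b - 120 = (b + 1)*(b^5 - 9*b^4 + 13*b^3 + 57*b^2 - 86*b - 120) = (b - 4)*(b + 1)*(b^4 - 5*b^3 - 7*b^2 + 29*b + 30) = (b - 4)*(b - 3)*(b + 1)*(b^3 - 2*b^2 - 13*b - 10) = (b - 4)*(b - 3)*(b + 1)^2*(b^2 - 3*b - 10) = (b - 4)*(b - 3)*(b + 1)^2*(b + 2)*(b - 5)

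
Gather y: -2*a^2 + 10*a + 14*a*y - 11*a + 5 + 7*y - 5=-2*a^2 - a + y*(14*a + 7)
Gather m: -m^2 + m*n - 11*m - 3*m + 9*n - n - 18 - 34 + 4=-m^2 + m*(n - 14) + 8*n - 48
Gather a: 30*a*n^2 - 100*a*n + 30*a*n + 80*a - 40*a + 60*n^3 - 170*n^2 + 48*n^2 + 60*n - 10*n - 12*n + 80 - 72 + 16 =a*(30*n^2 - 70*n + 40) + 60*n^3 - 122*n^2 + 38*n + 24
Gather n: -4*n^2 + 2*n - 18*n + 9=-4*n^2 - 16*n + 9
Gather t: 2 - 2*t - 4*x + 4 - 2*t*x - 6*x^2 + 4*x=t*(-2*x - 2) - 6*x^2 + 6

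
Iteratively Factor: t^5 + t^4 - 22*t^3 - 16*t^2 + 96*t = (t + 3)*(t^4 - 2*t^3 - 16*t^2 + 32*t) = (t - 2)*(t + 3)*(t^3 - 16*t) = (t - 4)*(t - 2)*(t + 3)*(t^2 + 4*t) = t*(t - 4)*(t - 2)*(t + 3)*(t + 4)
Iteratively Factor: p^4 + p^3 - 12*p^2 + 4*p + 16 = (p + 4)*(p^3 - 3*p^2 + 4) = (p - 2)*(p + 4)*(p^2 - p - 2) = (p - 2)*(p + 1)*(p + 4)*(p - 2)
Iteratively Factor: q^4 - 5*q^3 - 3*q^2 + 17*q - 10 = (q - 1)*(q^3 - 4*q^2 - 7*q + 10) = (q - 5)*(q - 1)*(q^2 + q - 2) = (q - 5)*(q - 1)*(q + 2)*(q - 1)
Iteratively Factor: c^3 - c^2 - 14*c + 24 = (c + 4)*(c^2 - 5*c + 6) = (c - 3)*(c + 4)*(c - 2)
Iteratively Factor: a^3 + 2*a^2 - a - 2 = (a + 1)*(a^2 + a - 2) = (a - 1)*(a + 1)*(a + 2)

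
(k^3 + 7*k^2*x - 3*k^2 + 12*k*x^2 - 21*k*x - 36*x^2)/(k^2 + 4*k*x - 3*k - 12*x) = k + 3*x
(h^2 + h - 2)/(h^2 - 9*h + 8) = (h + 2)/(h - 8)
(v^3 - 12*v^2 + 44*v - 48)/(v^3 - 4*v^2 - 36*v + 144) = (v - 2)/(v + 6)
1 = 1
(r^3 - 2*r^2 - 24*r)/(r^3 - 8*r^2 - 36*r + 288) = r*(r + 4)/(r^2 - 2*r - 48)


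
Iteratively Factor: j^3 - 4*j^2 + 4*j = (j - 2)*(j^2 - 2*j) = (j - 2)^2*(j)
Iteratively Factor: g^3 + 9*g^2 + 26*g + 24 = (g + 3)*(g^2 + 6*g + 8) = (g + 3)*(g + 4)*(g + 2)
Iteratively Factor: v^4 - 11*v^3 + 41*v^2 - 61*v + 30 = (v - 5)*(v^3 - 6*v^2 + 11*v - 6) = (v - 5)*(v - 3)*(v^2 - 3*v + 2) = (v - 5)*(v - 3)*(v - 1)*(v - 2)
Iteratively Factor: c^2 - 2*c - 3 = (c - 3)*(c + 1)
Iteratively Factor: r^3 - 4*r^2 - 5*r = (r - 5)*(r^2 + r) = r*(r - 5)*(r + 1)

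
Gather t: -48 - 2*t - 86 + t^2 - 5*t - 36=t^2 - 7*t - 170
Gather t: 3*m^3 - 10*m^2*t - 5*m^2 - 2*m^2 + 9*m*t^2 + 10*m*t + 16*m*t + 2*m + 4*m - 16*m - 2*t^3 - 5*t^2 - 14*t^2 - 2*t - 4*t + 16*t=3*m^3 - 7*m^2 - 10*m - 2*t^3 + t^2*(9*m - 19) + t*(-10*m^2 + 26*m + 10)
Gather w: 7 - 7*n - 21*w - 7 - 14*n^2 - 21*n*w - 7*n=-14*n^2 - 14*n + w*(-21*n - 21)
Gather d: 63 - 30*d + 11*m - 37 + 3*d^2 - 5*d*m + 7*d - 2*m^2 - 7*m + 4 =3*d^2 + d*(-5*m - 23) - 2*m^2 + 4*m + 30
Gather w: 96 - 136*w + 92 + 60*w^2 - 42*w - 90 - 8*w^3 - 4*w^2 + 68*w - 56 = -8*w^3 + 56*w^2 - 110*w + 42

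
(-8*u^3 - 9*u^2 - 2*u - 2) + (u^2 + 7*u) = -8*u^3 - 8*u^2 + 5*u - 2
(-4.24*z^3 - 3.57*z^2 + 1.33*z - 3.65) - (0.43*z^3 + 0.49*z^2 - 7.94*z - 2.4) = -4.67*z^3 - 4.06*z^2 + 9.27*z - 1.25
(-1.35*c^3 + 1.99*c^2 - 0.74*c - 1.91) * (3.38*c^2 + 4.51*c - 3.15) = -4.563*c^5 + 0.6377*c^4 + 10.7262*c^3 - 16.0617*c^2 - 6.2831*c + 6.0165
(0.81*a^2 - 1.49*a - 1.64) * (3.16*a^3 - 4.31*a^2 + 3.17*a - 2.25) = 2.5596*a^5 - 8.1995*a^4 + 3.8072*a^3 + 0.522599999999999*a^2 - 1.8463*a + 3.69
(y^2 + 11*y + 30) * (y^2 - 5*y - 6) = y^4 + 6*y^3 - 31*y^2 - 216*y - 180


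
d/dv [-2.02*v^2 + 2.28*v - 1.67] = 2.28 - 4.04*v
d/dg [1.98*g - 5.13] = 1.98000000000000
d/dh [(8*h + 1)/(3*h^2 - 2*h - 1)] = 6*(-4*h^2 - h - 1)/(9*h^4 - 12*h^3 - 2*h^2 + 4*h + 1)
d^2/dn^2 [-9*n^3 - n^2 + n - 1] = -54*n - 2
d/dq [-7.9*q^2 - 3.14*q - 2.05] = -15.8*q - 3.14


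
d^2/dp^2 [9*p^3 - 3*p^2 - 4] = 54*p - 6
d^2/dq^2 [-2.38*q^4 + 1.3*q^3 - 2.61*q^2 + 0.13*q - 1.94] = -28.56*q^2 + 7.8*q - 5.22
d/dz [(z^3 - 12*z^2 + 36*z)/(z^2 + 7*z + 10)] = (z^4 + 14*z^3 - 90*z^2 - 240*z + 360)/(z^4 + 14*z^3 + 69*z^2 + 140*z + 100)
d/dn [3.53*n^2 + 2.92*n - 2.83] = 7.06*n + 2.92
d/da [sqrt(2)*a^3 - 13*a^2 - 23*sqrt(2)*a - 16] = 3*sqrt(2)*a^2 - 26*a - 23*sqrt(2)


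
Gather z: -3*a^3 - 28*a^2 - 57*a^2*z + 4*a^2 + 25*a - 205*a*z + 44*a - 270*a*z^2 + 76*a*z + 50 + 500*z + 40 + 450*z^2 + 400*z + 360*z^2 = -3*a^3 - 24*a^2 + 69*a + z^2*(810 - 270*a) + z*(-57*a^2 - 129*a + 900) + 90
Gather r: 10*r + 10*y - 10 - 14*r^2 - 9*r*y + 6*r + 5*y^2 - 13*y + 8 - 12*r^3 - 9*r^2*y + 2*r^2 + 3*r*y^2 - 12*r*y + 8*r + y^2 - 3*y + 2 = -12*r^3 + r^2*(-9*y - 12) + r*(3*y^2 - 21*y + 24) + 6*y^2 - 6*y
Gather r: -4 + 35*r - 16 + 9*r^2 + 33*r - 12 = 9*r^2 + 68*r - 32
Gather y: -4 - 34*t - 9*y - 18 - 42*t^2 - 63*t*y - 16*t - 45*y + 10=-42*t^2 - 50*t + y*(-63*t - 54) - 12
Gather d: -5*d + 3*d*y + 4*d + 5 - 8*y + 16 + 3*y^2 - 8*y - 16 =d*(3*y - 1) + 3*y^2 - 16*y + 5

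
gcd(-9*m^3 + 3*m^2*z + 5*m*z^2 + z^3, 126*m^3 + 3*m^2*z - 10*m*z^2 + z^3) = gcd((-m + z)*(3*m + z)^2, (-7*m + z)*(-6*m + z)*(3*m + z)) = 3*m + z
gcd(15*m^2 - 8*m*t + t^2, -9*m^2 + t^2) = -3*m + t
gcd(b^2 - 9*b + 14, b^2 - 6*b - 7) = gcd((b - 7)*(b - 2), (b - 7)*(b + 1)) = b - 7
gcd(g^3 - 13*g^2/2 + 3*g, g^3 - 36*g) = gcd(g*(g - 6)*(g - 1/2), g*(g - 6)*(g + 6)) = g^2 - 6*g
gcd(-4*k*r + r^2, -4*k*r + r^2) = -4*k*r + r^2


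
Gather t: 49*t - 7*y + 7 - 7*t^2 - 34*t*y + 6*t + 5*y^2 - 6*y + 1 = -7*t^2 + t*(55 - 34*y) + 5*y^2 - 13*y + 8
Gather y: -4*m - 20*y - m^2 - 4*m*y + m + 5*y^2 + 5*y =-m^2 - 3*m + 5*y^2 + y*(-4*m - 15)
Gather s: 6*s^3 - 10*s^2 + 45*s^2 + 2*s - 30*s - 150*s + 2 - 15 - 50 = 6*s^3 + 35*s^2 - 178*s - 63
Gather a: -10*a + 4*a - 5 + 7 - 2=-6*a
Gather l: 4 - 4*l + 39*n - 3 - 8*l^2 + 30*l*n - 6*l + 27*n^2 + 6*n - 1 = -8*l^2 + l*(30*n - 10) + 27*n^2 + 45*n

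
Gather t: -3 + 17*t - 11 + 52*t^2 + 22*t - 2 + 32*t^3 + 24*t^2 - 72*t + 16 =32*t^3 + 76*t^2 - 33*t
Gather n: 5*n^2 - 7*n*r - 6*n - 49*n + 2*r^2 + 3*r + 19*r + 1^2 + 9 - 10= 5*n^2 + n*(-7*r - 55) + 2*r^2 + 22*r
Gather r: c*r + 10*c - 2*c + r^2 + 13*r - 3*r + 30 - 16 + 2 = 8*c + r^2 + r*(c + 10) + 16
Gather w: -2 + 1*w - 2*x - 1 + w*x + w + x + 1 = w*(x + 2) - x - 2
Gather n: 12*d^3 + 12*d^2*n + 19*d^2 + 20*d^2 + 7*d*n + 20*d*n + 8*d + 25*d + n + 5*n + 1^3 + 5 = 12*d^3 + 39*d^2 + 33*d + n*(12*d^2 + 27*d + 6) + 6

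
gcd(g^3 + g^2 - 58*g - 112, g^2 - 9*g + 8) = g - 8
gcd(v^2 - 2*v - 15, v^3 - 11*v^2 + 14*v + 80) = v - 5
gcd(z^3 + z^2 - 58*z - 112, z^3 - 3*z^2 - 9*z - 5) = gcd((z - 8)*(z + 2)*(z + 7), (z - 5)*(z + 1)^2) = 1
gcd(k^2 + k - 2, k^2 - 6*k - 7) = 1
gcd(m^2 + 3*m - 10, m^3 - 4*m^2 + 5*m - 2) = m - 2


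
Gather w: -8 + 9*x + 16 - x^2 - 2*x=-x^2 + 7*x + 8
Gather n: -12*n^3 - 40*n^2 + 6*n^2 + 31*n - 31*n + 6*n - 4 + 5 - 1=-12*n^3 - 34*n^2 + 6*n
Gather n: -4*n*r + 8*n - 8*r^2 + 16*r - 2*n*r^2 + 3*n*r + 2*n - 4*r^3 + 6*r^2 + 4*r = n*(-2*r^2 - r + 10) - 4*r^3 - 2*r^2 + 20*r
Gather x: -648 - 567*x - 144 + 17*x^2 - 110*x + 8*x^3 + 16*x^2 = 8*x^3 + 33*x^2 - 677*x - 792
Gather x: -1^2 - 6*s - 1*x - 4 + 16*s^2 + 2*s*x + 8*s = 16*s^2 + 2*s + x*(2*s - 1) - 5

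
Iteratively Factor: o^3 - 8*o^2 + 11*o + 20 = (o + 1)*(o^2 - 9*o + 20) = (o - 4)*(o + 1)*(o - 5)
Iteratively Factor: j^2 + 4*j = (j + 4)*(j)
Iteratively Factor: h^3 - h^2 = (h)*(h^2 - h) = h^2*(h - 1)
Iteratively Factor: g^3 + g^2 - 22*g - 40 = (g + 2)*(g^2 - g - 20) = (g + 2)*(g + 4)*(g - 5)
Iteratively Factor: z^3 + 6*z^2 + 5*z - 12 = (z + 4)*(z^2 + 2*z - 3) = (z - 1)*(z + 4)*(z + 3)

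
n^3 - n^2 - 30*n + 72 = (n - 4)*(n - 3)*(n + 6)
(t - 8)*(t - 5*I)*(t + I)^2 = t^4 - 8*t^3 - 3*I*t^3 + 9*t^2 + 24*I*t^2 - 72*t + 5*I*t - 40*I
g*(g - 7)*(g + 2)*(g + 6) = g^4 + g^3 - 44*g^2 - 84*g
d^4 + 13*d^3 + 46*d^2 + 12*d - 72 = (d - 1)*(d + 2)*(d + 6)^2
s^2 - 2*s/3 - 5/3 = (s - 5/3)*(s + 1)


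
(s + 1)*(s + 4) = s^2 + 5*s + 4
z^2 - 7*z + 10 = (z - 5)*(z - 2)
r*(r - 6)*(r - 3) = r^3 - 9*r^2 + 18*r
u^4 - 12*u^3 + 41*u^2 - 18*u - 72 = (u - 6)*(u - 4)*(u - 3)*(u + 1)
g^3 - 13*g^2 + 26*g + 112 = (g - 8)*(g - 7)*(g + 2)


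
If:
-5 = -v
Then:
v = 5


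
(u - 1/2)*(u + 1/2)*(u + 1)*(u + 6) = u^4 + 7*u^3 + 23*u^2/4 - 7*u/4 - 3/2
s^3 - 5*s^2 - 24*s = s*(s - 8)*(s + 3)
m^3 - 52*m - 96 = (m - 8)*(m + 2)*(m + 6)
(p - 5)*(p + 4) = p^2 - p - 20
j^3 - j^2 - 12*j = j*(j - 4)*(j + 3)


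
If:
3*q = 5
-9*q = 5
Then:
No Solution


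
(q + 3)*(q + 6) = q^2 + 9*q + 18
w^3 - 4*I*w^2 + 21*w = w*(w - 7*I)*(w + 3*I)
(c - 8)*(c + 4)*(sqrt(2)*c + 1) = sqrt(2)*c^3 - 4*sqrt(2)*c^2 + c^2 - 32*sqrt(2)*c - 4*c - 32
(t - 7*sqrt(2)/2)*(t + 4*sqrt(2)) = t^2 + sqrt(2)*t/2 - 28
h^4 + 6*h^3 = h^3*(h + 6)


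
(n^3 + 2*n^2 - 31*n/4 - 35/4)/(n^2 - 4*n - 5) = (n^2 + n - 35/4)/(n - 5)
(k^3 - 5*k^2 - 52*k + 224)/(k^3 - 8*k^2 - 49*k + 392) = (k - 4)/(k - 7)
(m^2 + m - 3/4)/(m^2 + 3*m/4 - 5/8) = 2*(2*m + 3)/(4*m + 5)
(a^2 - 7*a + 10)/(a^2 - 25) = (a - 2)/(a + 5)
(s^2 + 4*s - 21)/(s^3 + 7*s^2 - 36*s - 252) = (s - 3)/(s^2 - 36)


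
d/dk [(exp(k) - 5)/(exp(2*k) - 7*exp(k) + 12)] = (-(exp(k) - 5)*(2*exp(k) - 7) + exp(2*k) - 7*exp(k) + 12)*exp(k)/(exp(2*k) - 7*exp(k) + 12)^2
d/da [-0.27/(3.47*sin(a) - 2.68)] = 0.9369*cos(a)/(3.47*sin(a) - 2.68)^2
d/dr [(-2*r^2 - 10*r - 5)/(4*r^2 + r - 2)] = (38*r^2 + 48*r + 25)/(16*r^4 + 8*r^3 - 15*r^2 - 4*r + 4)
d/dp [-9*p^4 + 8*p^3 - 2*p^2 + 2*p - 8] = -36*p^3 + 24*p^2 - 4*p + 2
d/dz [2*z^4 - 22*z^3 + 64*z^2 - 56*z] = 8*z^3 - 66*z^2 + 128*z - 56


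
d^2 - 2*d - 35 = (d - 7)*(d + 5)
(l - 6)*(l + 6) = l^2 - 36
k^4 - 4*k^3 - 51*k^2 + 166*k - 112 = (k - 8)*(k - 2)*(k - 1)*(k + 7)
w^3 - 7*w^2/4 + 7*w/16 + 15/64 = (w - 5/4)*(w - 3/4)*(w + 1/4)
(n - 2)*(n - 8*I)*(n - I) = n^3 - 2*n^2 - 9*I*n^2 - 8*n + 18*I*n + 16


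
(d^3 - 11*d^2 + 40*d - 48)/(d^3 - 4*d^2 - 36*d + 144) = (d^2 - 7*d + 12)/(d^2 - 36)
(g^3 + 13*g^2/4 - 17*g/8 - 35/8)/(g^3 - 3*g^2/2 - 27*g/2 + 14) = (4*g^2 - g - 5)/(4*(g^2 - 5*g + 4))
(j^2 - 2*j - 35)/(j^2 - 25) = (j - 7)/(j - 5)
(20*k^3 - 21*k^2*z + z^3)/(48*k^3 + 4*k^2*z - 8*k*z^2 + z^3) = (-5*k^2 + 4*k*z + z^2)/(-12*k^2 - 4*k*z + z^2)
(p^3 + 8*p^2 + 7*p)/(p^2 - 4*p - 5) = p*(p + 7)/(p - 5)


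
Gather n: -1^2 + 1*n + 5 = n + 4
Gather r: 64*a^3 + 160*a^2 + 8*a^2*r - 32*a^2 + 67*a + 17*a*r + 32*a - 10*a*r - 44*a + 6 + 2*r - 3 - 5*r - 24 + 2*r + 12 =64*a^3 + 128*a^2 + 55*a + r*(8*a^2 + 7*a - 1) - 9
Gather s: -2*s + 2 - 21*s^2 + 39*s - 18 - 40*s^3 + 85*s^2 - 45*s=-40*s^3 + 64*s^2 - 8*s - 16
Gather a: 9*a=9*a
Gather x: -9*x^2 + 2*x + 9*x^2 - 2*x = 0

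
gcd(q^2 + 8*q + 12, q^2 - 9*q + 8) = 1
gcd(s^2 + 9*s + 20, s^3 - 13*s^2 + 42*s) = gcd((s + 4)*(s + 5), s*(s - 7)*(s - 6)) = 1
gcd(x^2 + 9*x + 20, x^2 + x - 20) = x + 5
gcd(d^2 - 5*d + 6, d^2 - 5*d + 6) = d^2 - 5*d + 6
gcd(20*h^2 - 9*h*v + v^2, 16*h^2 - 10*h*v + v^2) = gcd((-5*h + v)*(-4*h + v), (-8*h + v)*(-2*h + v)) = 1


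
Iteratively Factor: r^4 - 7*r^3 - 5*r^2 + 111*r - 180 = (r - 3)*(r^3 - 4*r^2 - 17*r + 60) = (r - 3)^2*(r^2 - r - 20) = (r - 5)*(r - 3)^2*(r + 4)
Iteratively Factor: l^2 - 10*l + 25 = (l - 5)*(l - 5)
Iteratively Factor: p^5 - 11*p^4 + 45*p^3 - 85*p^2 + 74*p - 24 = (p - 3)*(p^4 - 8*p^3 + 21*p^2 - 22*p + 8) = (p - 3)*(p - 1)*(p^3 - 7*p^2 + 14*p - 8) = (p - 3)*(p - 1)^2*(p^2 - 6*p + 8) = (p - 4)*(p - 3)*(p - 1)^2*(p - 2)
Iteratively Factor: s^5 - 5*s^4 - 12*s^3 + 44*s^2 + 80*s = (s - 4)*(s^4 - s^3 - 16*s^2 - 20*s) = (s - 4)*(s + 2)*(s^3 - 3*s^2 - 10*s) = (s - 4)*(s + 2)^2*(s^2 - 5*s) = (s - 5)*(s - 4)*(s + 2)^2*(s)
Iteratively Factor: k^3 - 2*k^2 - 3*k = (k)*(k^2 - 2*k - 3) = k*(k + 1)*(k - 3)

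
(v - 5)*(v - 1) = v^2 - 6*v + 5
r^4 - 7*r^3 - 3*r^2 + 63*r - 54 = (r - 6)*(r - 3)*(r - 1)*(r + 3)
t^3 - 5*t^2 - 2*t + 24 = (t - 4)*(t - 3)*(t + 2)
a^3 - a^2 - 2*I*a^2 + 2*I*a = a*(a - 1)*(a - 2*I)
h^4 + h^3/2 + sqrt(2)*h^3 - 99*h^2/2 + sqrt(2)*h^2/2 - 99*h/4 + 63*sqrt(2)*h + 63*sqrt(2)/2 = (h + 1/2)*(h - 7*sqrt(2)/2)*(h - 3*sqrt(2)/2)*(h + 6*sqrt(2))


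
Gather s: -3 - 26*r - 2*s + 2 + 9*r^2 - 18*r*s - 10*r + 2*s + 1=9*r^2 - 18*r*s - 36*r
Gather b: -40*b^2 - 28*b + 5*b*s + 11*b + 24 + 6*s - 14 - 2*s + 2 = -40*b^2 + b*(5*s - 17) + 4*s + 12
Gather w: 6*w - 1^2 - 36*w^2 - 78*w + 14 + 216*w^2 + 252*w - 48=180*w^2 + 180*w - 35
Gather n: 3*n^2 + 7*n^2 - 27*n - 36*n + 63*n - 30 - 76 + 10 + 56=10*n^2 - 40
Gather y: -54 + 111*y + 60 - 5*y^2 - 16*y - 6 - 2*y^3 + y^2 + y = -2*y^3 - 4*y^2 + 96*y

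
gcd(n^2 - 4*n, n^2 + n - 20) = n - 4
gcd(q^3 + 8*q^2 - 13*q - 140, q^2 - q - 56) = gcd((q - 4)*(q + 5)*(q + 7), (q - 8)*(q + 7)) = q + 7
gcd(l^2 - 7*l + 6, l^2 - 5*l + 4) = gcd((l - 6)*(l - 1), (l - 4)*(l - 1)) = l - 1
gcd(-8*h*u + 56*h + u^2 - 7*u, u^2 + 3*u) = 1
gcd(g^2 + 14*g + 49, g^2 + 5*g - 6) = 1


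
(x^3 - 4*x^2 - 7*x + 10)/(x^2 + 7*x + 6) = (x^3 - 4*x^2 - 7*x + 10)/(x^2 + 7*x + 6)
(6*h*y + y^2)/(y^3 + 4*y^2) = (6*h + y)/(y*(y + 4))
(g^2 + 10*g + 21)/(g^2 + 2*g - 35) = (g + 3)/(g - 5)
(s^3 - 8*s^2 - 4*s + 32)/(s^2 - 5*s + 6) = (s^2 - 6*s - 16)/(s - 3)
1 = 1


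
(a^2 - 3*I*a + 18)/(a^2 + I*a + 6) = (a - 6*I)/(a - 2*I)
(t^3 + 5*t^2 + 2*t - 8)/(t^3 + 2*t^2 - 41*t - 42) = (t^3 + 5*t^2 + 2*t - 8)/(t^3 + 2*t^2 - 41*t - 42)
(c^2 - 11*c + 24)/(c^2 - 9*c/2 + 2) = 2*(c^2 - 11*c + 24)/(2*c^2 - 9*c + 4)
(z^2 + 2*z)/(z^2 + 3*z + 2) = z/(z + 1)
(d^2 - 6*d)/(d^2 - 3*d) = (d - 6)/(d - 3)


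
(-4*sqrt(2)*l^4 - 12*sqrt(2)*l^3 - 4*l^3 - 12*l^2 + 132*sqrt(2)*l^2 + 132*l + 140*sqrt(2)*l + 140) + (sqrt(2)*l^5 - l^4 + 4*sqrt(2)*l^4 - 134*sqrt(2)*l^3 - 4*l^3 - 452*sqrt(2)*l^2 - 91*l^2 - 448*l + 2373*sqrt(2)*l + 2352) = sqrt(2)*l^5 - l^4 - 146*sqrt(2)*l^3 - 8*l^3 - 320*sqrt(2)*l^2 - 103*l^2 - 316*l + 2513*sqrt(2)*l + 2492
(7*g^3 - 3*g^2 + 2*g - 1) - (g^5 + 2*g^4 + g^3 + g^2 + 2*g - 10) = -g^5 - 2*g^4 + 6*g^3 - 4*g^2 + 9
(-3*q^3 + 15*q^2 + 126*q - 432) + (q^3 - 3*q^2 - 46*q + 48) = -2*q^3 + 12*q^2 + 80*q - 384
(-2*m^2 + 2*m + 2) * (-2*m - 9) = 4*m^3 + 14*m^2 - 22*m - 18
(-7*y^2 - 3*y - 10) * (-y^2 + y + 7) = 7*y^4 - 4*y^3 - 42*y^2 - 31*y - 70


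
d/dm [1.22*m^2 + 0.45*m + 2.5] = 2.44*m + 0.45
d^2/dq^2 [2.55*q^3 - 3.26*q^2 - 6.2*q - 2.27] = 15.3*q - 6.52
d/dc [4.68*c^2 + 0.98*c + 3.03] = 9.36*c + 0.98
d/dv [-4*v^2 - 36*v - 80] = -8*v - 36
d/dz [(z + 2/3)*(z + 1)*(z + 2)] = 3*z^2 + 22*z/3 + 4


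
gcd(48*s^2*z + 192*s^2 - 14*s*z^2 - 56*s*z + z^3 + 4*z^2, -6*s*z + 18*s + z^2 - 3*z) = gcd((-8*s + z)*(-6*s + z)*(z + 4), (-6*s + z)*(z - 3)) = -6*s + z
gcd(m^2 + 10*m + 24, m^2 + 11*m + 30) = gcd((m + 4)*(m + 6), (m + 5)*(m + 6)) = m + 6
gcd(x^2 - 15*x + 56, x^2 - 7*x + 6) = 1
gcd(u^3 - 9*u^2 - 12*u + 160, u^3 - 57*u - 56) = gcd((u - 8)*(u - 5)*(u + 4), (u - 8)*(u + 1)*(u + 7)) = u - 8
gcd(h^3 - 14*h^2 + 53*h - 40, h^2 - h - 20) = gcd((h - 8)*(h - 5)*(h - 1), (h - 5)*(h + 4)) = h - 5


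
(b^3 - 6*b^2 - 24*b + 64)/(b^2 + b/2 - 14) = 2*(b^2 - 10*b + 16)/(2*b - 7)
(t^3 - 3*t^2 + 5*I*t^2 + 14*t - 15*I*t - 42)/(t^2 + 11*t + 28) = (t^3 + t^2*(-3 + 5*I) + t*(14 - 15*I) - 42)/(t^2 + 11*t + 28)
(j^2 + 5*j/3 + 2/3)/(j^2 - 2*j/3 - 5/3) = (3*j + 2)/(3*j - 5)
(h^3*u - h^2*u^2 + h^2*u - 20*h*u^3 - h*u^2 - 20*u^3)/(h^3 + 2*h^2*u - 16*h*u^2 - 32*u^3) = u*(-h^2 + 5*h*u - h + 5*u)/(-h^2 + 2*h*u + 8*u^2)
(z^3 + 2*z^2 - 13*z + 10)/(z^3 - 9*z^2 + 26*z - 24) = (z^2 + 4*z - 5)/(z^2 - 7*z + 12)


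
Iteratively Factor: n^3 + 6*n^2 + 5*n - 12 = (n + 4)*(n^2 + 2*n - 3) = (n - 1)*(n + 4)*(n + 3)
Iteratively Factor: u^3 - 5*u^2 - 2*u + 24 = (u - 3)*(u^2 - 2*u - 8) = (u - 4)*(u - 3)*(u + 2)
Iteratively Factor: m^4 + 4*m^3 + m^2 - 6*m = (m - 1)*(m^3 + 5*m^2 + 6*m) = m*(m - 1)*(m^2 + 5*m + 6) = m*(m - 1)*(m + 3)*(m + 2)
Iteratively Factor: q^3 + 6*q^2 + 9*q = (q + 3)*(q^2 + 3*q) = q*(q + 3)*(q + 3)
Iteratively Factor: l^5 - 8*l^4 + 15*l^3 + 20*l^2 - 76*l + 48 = (l + 2)*(l^4 - 10*l^3 + 35*l^2 - 50*l + 24) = (l - 1)*(l + 2)*(l^3 - 9*l^2 + 26*l - 24) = (l - 4)*(l - 1)*(l + 2)*(l^2 - 5*l + 6) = (l - 4)*(l - 3)*(l - 1)*(l + 2)*(l - 2)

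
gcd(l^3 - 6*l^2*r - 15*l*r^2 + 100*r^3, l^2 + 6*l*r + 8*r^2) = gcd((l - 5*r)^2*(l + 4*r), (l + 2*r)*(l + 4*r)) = l + 4*r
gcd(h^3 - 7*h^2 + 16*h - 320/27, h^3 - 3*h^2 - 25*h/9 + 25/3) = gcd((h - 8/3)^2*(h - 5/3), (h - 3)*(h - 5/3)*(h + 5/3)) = h - 5/3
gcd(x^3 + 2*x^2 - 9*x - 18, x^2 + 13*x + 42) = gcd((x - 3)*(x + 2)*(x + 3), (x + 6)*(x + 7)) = 1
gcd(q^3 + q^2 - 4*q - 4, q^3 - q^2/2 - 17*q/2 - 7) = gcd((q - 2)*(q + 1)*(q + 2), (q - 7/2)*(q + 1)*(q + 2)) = q^2 + 3*q + 2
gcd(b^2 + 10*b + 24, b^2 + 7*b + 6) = b + 6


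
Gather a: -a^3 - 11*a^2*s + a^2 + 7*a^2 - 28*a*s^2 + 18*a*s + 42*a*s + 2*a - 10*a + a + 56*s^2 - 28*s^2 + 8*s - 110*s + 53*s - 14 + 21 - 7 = -a^3 + a^2*(8 - 11*s) + a*(-28*s^2 + 60*s - 7) + 28*s^2 - 49*s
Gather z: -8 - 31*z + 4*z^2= 4*z^2 - 31*z - 8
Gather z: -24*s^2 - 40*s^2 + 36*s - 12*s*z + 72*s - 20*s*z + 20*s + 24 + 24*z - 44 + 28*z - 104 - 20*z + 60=-64*s^2 + 128*s + z*(32 - 32*s) - 64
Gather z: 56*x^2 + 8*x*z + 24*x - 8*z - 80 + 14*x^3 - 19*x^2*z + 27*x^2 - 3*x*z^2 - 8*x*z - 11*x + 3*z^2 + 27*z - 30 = 14*x^3 + 83*x^2 + 13*x + z^2*(3 - 3*x) + z*(19 - 19*x^2) - 110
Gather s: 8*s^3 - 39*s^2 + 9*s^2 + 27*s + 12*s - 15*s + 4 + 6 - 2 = 8*s^3 - 30*s^2 + 24*s + 8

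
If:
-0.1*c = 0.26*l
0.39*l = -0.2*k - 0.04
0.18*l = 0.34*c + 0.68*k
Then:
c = 0.15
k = -0.09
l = -0.06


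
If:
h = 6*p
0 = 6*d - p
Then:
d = p/6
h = 6*p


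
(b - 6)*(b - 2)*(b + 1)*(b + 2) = b^4 - 5*b^3 - 10*b^2 + 20*b + 24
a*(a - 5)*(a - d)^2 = a^4 - 2*a^3*d - 5*a^3 + a^2*d^2 + 10*a^2*d - 5*a*d^2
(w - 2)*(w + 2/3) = w^2 - 4*w/3 - 4/3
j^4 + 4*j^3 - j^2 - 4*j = j*(j - 1)*(j + 1)*(j + 4)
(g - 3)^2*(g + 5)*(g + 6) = g^4 + 5*g^3 - 27*g^2 - 81*g + 270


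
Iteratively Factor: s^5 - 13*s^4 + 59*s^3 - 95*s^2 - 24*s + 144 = (s - 4)*(s^4 - 9*s^3 + 23*s^2 - 3*s - 36) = (s - 4)*(s + 1)*(s^3 - 10*s^2 + 33*s - 36) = (s - 4)^2*(s + 1)*(s^2 - 6*s + 9) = (s - 4)^2*(s - 3)*(s + 1)*(s - 3)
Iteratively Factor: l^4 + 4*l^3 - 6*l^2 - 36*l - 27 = (l - 3)*(l^3 + 7*l^2 + 15*l + 9) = (l - 3)*(l + 1)*(l^2 + 6*l + 9) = (l - 3)*(l + 1)*(l + 3)*(l + 3)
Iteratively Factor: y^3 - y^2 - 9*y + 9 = (y - 3)*(y^2 + 2*y - 3) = (y - 3)*(y - 1)*(y + 3)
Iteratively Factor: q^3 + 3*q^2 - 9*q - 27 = (q - 3)*(q^2 + 6*q + 9) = (q - 3)*(q + 3)*(q + 3)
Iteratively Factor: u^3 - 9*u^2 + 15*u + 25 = (u - 5)*(u^2 - 4*u - 5) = (u - 5)*(u + 1)*(u - 5)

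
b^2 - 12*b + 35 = (b - 7)*(b - 5)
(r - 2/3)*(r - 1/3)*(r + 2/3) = r^3 - r^2/3 - 4*r/9 + 4/27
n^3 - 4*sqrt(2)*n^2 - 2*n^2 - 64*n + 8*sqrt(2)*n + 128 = (n - 2)*(n - 8*sqrt(2))*(n + 4*sqrt(2))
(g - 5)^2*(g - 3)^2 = g^4 - 16*g^3 + 94*g^2 - 240*g + 225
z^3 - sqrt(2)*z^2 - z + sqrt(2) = (z - 1)*(z + 1)*(z - sqrt(2))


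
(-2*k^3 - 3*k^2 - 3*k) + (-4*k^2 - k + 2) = -2*k^3 - 7*k^2 - 4*k + 2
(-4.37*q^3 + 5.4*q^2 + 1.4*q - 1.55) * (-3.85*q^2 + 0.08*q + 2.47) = 16.8245*q^5 - 21.1396*q^4 - 15.7519*q^3 + 19.4175*q^2 + 3.334*q - 3.8285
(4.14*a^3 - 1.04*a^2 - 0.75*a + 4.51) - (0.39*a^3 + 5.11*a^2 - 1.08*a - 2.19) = 3.75*a^3 - 6.15*a^2 + 0.33*a + 6.7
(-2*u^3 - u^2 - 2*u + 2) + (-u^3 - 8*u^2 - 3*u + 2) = -3*u^3 - 9*u^2 - 5*u + 4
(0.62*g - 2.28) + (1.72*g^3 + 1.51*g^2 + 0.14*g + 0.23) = 1.72*g^3 + 1.51*g^2 + 0.76*g - 2.05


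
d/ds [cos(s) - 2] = -sin(s)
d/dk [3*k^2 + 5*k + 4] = 6*k + 5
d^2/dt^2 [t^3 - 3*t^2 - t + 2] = 6*t - 6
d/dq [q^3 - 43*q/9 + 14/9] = 3*q^2 - 43/9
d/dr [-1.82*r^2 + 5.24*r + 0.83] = 5.24 - 3.64*r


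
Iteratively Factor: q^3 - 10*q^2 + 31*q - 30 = (q - 5)*(q^2 - 5*q + 6) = (q - 5)*(q - 3)*(q - 2)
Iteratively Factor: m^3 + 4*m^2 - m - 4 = (m - 1)*(m^2 + 5*m + 4) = (m - 1)*(m + 4)*(m + 1)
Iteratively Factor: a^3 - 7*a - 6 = (a + 1)*(a^2 - a - 6) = (a + 1)*(a + 2)*(a - 3)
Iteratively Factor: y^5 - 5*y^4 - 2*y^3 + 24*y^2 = (y)*(y^4 - 5*y^3 - 2*y^2 + 24*y) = y^2*(y^3 - 5*y^2 - 2*y + 24) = y^2*(y - 4)*(y^2 - y - 6) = y^2*(y - 4)*(y - 3)*(y + 2)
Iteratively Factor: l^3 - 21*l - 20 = (l + 1)*(l^2 - l - 20) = (l + 1)*(l + 4)*(l - 5)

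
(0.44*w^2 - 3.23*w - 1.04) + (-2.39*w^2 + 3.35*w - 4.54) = -1.95*w^2 + 0.12*w - 5.58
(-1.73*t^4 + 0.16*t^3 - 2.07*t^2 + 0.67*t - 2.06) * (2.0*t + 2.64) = -3.46*t^5 - 4.2472*t^4 - 3.7176*t^3 - 4.1248*t^2 - 2.3512*t - 5.4384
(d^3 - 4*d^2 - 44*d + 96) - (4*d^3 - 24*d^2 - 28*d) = -3*d^3 + 20*d^2 - 16*d + 96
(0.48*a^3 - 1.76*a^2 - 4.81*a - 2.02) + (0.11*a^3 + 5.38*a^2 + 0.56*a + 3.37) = 0.59*a^3 + 3.62*a^2 - 4.25*a + 1.35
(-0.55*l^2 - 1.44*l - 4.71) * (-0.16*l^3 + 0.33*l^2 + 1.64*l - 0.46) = 0.088*l^5 + 0.0489*l^4 - 0.6236*l^3 - 3.6629*l^2 - 7.062*l + 2.1666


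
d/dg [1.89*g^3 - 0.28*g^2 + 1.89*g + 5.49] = 5.67*g^2 - 0.56*g + 1.89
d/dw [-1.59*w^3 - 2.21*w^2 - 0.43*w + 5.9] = -4.77*w^2 - 4.42*w - 0.43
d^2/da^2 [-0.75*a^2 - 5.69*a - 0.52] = -1.50000000000000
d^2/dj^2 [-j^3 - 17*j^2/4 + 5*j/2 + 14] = -6*j - 17/2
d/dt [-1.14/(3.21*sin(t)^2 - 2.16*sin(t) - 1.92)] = (7.3188*sin(t) - 2.4624)*cos(t)/(-3.21*sin(t)^2 + 2.16*sin(t) + 1.92)^2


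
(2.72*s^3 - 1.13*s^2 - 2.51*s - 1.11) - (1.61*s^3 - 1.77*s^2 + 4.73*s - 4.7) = 1.11*s^3 + 0.64*s^2 - 7.24*s + 3.59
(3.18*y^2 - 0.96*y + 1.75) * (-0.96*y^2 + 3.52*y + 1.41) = -3.0528*y^4 + 12.1152*y^3 - 0.5754*y^2 + 4.8064*y + 2.4675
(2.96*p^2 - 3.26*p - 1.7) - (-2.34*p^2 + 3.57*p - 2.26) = 5.3*p^2 - 6.83*p + 0.56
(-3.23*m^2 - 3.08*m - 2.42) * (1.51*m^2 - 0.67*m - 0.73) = -4.8773*m^4 - 2.4867*m^3 + 0.7673*m^2 + 3.8698*m + 1.7666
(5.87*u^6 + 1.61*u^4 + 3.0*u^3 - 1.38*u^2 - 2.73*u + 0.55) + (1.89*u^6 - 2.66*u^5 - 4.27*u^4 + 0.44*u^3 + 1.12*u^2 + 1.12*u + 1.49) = 7.76*u^6 - 2.66*u^5 - 2.66*u^4 + 3.44*u^3 - 0.26*u^2 - 1.61*u + 2.04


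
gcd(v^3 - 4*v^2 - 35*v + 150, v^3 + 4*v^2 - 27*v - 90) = v^2 + v - 30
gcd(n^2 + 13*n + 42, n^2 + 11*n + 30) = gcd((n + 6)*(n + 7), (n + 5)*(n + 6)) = n + 6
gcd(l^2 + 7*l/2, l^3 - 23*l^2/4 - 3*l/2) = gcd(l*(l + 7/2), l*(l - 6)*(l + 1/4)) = l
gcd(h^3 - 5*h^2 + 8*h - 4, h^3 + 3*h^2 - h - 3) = h - 1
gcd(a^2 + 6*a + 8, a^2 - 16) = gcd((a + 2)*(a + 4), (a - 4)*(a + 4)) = a + 4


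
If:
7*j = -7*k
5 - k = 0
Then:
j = -5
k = 5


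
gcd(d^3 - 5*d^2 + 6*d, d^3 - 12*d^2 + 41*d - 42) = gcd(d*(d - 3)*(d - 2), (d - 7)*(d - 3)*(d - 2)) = d^2 - 5*d + 6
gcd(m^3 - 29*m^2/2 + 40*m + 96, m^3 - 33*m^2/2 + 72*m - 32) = m^2 - 16*m + 64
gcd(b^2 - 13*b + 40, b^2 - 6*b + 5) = b - 5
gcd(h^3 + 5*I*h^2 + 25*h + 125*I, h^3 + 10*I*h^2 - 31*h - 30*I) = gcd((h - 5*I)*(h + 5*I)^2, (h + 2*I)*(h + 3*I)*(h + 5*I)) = h + 5*I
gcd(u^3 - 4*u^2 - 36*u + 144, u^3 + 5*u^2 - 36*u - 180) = u^2 - 36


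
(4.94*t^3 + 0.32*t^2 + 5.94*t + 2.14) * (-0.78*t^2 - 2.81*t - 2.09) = -3.8532*t^5 - 14.131*t^4 - 15.857*t^3 - 19.0294*t^2 - 18.428*t - 4.4726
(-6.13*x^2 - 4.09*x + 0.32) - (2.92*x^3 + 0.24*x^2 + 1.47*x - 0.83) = -2.92*x^3 - 6.37*x^2 - 5.56*x + 1.15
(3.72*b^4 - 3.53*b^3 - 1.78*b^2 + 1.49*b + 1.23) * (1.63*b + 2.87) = 6.0636*b^5 + 4.9225*b^4 - 13.0325*b^3 - 2.6799*b^2 + 6.2812*b + 3.5301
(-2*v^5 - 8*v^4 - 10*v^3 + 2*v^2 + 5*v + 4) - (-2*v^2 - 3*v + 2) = -2*v^5 - 8*v^4 - 10*v^3 + 4*v^2 + 8*v + 2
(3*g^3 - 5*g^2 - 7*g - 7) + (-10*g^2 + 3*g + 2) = 3*g^3 - 15*g^2 - 4*g - 5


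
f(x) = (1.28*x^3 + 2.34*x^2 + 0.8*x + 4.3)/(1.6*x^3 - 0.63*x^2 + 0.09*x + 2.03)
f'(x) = (-4.8*x^2 + 1.26*x - 0.09)*(1.28*x^3 + 2.34*x^2 + 0.8*x + 4.3)/(1.6*x^3 - 0.63*x^2 + 0.09*x + 2.03)^2 + (3.84*x^2 + 4.68*x + 0.8)/(1.6*x^3 - 0.63*x^2 + 0.09*x + 2.03)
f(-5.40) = 0.50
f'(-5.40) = -0.05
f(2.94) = 1.58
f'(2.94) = -0.33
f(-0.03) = 2.11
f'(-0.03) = 0.19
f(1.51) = 2.44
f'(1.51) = -0.91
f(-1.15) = -3.38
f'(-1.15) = -20.26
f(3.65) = 1.40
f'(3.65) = -0.20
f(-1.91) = -0.21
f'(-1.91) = -0.86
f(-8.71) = 0.61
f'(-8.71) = -0.02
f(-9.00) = 0.61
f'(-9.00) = -0.02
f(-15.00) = 0.69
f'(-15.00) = -0.01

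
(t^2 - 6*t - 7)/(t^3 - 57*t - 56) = (t - 7)/(t^2 - t - 56)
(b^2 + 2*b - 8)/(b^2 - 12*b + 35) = (b^2 + 2*b - 8)/(b^2 - 12*b + 35)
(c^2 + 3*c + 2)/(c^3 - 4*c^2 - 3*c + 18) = (c + 1)/(c^2 - 6*c + 9)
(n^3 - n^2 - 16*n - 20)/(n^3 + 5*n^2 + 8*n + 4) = (n - 5)/(n + 1)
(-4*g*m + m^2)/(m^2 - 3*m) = (-4*g + m)/(m - 3)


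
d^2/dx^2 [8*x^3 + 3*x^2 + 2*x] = 48*x + 6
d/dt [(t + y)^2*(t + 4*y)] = 3*(t + y)*(t + 3*y)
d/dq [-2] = 0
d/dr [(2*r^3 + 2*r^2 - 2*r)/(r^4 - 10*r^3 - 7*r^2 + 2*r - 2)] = 2*(-r^6 - 2*r^5 + 6*r^4 - 16*r^3 - 11*r^2 - 4*r + 2)/(r^8 - 20*r^7 + 86*r^6 + 144*r^5 + 5*r^4 + 12*r^3 + 32*r^2 - 8*r + 4)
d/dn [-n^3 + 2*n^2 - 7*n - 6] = -3*n^2 + 4*n - 7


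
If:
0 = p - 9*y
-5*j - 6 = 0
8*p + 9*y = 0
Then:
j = -6/5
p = 0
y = 0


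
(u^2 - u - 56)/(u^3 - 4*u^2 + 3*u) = (u^2 - u - 56)/(u*(u^2 - 4*u + 3))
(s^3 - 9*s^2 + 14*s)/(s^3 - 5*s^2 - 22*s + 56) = s/(s + 4)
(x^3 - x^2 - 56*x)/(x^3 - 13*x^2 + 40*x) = (x + 7)/(x - 5)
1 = 1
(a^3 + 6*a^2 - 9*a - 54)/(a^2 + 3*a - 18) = a + 3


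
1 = 1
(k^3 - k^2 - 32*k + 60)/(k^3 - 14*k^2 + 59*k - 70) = (k + 6)/(k - 7)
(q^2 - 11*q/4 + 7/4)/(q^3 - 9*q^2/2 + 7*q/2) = (4*q - 7)/(2*q*(2*q - 7))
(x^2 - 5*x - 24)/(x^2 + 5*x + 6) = (x - 8)/(x + 2)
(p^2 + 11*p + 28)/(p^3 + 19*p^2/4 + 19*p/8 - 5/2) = 8*(p + 7)/(8*p^2 + 6*p - 5)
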